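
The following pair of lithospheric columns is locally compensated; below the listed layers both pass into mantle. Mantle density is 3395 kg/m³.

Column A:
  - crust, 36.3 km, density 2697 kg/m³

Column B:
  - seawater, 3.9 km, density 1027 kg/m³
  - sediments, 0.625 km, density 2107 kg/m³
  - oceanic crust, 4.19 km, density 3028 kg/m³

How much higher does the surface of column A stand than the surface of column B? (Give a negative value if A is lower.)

4.05 km

For any compensation level in the mantle, the mantle terms cancel and isostasy reduces to e = (Σt_A − Σt_B) − (Σ(ρt)_A − Σ(ρt)_B) / ρ_m.
Σt_A = 36.3 km; Σt_B = 8.715 km; Σ(ρt)_A = 97901.1; Σ(ρt)_B = 18009.495 (in km·kg/m³).
e = (36.3 − 8.715) − (97901.1 − 18009.495) / 3395 = 4.05 km.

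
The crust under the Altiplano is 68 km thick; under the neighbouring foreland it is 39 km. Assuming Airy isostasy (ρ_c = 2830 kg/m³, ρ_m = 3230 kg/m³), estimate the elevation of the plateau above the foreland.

Excess crust Δ = 68 km − 39 km = 29 km, split between elevation h and root r with h + r = Δ.
Airy balance ρ_c h = (ρ_m − ρ_c) r gives r = h ρ_c/(ρ_m − ρ_c), so h (1 + ρ_c/(ρ_m − ρ_c)) = Δ, i.e. h = Δ (ρ_m − ρ_c)/ρ_m.
h = 29 km × 400/3230 = 3.59 km.

3.59 km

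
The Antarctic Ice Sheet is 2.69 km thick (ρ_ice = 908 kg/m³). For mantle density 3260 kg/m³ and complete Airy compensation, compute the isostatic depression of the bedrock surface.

By Archimedes' principle applied to the lithosphere: the ice load ρ_ice t is balanced by mantle displaced below, ρ_m s.
s = t ρ_ice / ρ_m = 2.69 km × 908/3260 = 0.749 km.

0.749 km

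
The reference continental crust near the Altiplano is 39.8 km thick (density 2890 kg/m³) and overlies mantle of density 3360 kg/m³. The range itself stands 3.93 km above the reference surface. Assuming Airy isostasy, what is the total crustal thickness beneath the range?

67.9 km

Root depth r = h ρ_c / (ρ_m − ρ_c) = 3.93 km × 2890 / 470 = 24.17 km.
Total thickness = T + h + r = 39.8 km + 3.93 km + 24.17 km = 67.9 km.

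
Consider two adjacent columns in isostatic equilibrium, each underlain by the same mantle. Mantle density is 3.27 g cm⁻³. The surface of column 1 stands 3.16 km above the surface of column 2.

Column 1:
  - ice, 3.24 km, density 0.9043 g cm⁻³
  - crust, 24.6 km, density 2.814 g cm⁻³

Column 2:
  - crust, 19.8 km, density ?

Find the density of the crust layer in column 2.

2.84 g cm⁻³

Take the compensation level at the base of the deeper column (depth z_c below the surface of column 1) and equate Σ ρ_i t_i down to z_c; mantle fills any gap and the z_c terms cancel.
Column 1: 3.24×0.9043 + 24.6×2.814 + (z_c − 27.84)×3.27
Column 2: 3.16×0 + 19.8×ρ + (z_c − 3.16 − 19.8)×3.27
The z_c×3.27 term appears on both sides and cancels. Collect the known terms of each column as K = Σ(ρt)_known − 3.27 × (depth of known layers): K_1 = 72.154332 − 3.27×27.84 = −18.882468; K_2 = 0 − 3.27×(3.16 + 19.8) = −75.0792.
Balance: K_1 = K_2 + 19.8×ρ, so ρ = (K_1 − K_2)/19.8 = 56.1967/19.8 = 2.84 g cm⁻³.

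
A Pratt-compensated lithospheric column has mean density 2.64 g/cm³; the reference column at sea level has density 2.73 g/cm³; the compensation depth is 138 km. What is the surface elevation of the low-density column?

ρ_ref D = ρ (D + h) → h = D (ρ_ref − ρ)/ρ.
h = 138 km × (2.73 − 2.64)/2.64 = 4.7 km.

4.7 km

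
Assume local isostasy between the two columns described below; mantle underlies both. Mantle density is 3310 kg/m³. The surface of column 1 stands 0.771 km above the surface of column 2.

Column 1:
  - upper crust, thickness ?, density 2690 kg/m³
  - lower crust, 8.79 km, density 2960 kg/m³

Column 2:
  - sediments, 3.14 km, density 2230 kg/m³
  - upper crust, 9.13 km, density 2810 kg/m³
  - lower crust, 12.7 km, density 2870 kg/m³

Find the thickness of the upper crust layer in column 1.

21 km

Take the compensation level at the base of the deeper column (depth z_c below the surface of column 1) and equate Σ ρ_i t_i down to z_c; mantle fills any gap and the z_c terms cancel.
Column 1: x×2690 + 8.79×2960 + (z_c − 8.79 − x)×3310
Column 2: 0.771×0 + 3.14×2230 + 9.13×2810 + 12.7×2870 + (z_c − 0.771 − 24.97)×3310
The z_c×3310 term appears on both sides and cancels. Collect the known terms of each column as K = Σ(ρt)_known − 3310 × (depth of known layers): K_1 = 26018.4 − 3310×8.79 = −3076.5; K_2 = 69106.5 − 3310×(0.771 + 24.97) = −16096.21.
Balance: K_1 − x×(3310 − 2690) = K_2, so x = (K_1 − K_2)/(3310 − 2690) = 13019.7/620 = 21 km.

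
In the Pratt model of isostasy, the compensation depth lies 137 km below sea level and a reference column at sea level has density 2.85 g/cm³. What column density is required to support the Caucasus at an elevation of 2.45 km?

Pratt balance: ρ_ref D = ρ (D + h).
ρ = ρ_ref D/(D + h) = 2.85 × 137 km/(137 km + 2.45 km) = 2.8 g/cm³.

2.8 g/cm³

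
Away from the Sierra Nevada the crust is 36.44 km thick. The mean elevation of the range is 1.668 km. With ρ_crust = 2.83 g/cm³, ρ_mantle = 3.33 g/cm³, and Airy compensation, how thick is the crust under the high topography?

Root depth r = h ρ_c / (ρ_m − ρ_c) = 1.668 km × 2.83 / 0.5 = 9.441 km.
Total thickness = T + h + r = 36.44 km + 1.668 km + 9.441 km = 47.5 km.

47.5 km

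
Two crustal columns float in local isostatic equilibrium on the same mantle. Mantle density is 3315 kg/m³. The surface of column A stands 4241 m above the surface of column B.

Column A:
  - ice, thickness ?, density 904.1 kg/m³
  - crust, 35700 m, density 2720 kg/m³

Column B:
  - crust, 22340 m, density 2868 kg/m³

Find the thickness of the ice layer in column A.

1160 m

Take the compensation level at the base of the deeper column (depth z_c below the surface of column A) and equate Σ ρ_i t_i down to z_c; mantle fills any gap and the z_c terms cancel.
Column A: x×904.1 + 35700×2720 + (z_c − 35700 − x)×3315
Column B: 4241×0 + 22340×2868 + (z_c − 4241 − 22340)×3315
The z_c×3315 term appears on both sides and cancels. Collect the known terms of each column as K = Σ(ρt)_known − 3315 × (depth of known layers): K_A = 97104000 − 3315×35700 = −21241500; K_B = 64071120 − 3315×(4241 + 22340) = −24044895.
Balance: K_A − x×(3315 − 904.1) = K_B, so x = (K_A − K_B)/(3315 − 904.1) = 2803400/2410.9 = 1160 m.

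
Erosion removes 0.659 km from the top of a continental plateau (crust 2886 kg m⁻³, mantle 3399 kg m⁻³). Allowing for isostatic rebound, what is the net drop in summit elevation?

0.0995 km

Rebound u = e ρ_c/ρ_m = 0.659 km × 2886/3399 = 0.5595 km.
Net surface drop = e − u = 0.659 km − 0.5595 km = e (ρ_m − ρ_c)/ρ_m = 0.0995 km.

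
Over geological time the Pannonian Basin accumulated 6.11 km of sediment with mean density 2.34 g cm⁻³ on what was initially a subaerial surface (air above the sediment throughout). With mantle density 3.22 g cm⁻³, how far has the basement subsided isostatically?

4.44 km

Subaerial load: s = t ρ_sed / ρ_m = 6.11 km × 2.34/3.22 = 4.44 km.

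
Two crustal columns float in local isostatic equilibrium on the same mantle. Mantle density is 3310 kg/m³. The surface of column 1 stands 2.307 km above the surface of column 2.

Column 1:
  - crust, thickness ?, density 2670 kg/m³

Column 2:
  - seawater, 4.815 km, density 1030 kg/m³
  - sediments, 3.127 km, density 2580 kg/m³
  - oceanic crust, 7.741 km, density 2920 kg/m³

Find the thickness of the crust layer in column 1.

37.4 km

Take the compensation level at the base of the deeper column (depth z_c below the surface of column 1) and equate Σ ρ_i t_i down to z_c; mantle fills any gap and the z_c terms cancel.
Column 1: x×2670 + (z_c − 0 − x)×3310
Column 2: 2.307×0 + 4.815×1030 + 3.127×2580 + 7.741×2920 + (z_c − 2.307 − 15.683)×3310
The z_c×3310 term appears on both sides and cancels. Collect the known terms of each column as K = Σ(ρt)_known − 3310 × (depth of known layers): K_1 = 0 − 3310×0 = 0; K_2 = 35630.83 − 3310×(2.307 + 15.683) = −23916.07.
Balance: K_1 − x×(3310 − 2670) = K_2, so x = (K_1 − K_2)/(3310 − 2670) = 23916.1/640 = 37.4 km.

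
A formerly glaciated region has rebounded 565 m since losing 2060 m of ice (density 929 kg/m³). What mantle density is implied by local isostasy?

ρ_m = ρ_ice t / u = 929 × 2060 m/565 m = 3390 kg/m³.

3390 kg/m³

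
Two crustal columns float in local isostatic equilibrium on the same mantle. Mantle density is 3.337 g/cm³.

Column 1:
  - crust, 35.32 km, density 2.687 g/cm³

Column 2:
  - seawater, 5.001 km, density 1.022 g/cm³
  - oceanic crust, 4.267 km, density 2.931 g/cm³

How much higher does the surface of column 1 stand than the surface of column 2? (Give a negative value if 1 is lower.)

2.89 km

For any compensation level in the mantle, the mantle terms cancel and isostasy reduces to e = (Σt_1 − Σt_2) − (Σ(ρt)_1 − Σ(ρt)_2) / ρ_m.
Σt_1 = 35.32 km; Σt_2 = 9.268 km; Σ(ρt)_1 = 94.90484; Σ(ρt)_2 = 17.617599 (in km·g/cm³).
e = (35.32 − 9.268) − (94.90484 − 17.617599) / 3.337 = 2.89 km.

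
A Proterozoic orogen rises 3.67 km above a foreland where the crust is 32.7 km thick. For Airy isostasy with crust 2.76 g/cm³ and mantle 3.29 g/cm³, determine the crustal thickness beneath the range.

55.5 km

Root depth r = h ρ_c / (ρ_m − ρ_c) = 3.67 km × 2.76 / 0.53 = 19.11 km.
Total thickness = T + h + r = 32.7 km + 3.67 km + 19.11 km = 55.5 km.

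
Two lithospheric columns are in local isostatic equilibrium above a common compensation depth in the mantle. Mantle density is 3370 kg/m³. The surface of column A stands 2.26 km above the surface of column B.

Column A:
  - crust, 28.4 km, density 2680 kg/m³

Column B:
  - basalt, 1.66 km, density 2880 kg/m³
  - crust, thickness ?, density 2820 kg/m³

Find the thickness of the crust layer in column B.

20.3 km

Take the compensation level at the base of the deeper column (depth z_c below the surface of column A) and equate Σ ρ_i t_i down to z_c; mantle fills any gap and the z_c terms cancel.
Column A: 28.4×2680 + (z_c − 28.4)×3370
Column B: 2.26×0 + 1.66×2880 + x×2820 + (z_c − 2.26 − 1.66 − x)×3370
The z_c×3370 term appears on both sides and cancels. Collect the known terms of each column as K = Σ(ρt)_known − 3370 × (depth of known layers): K_A = 76112 − 3370×28.4 = −19596; K_B = 4780.8 − 3370×(2.26 + 1.66) = −8429.6.
Balance: K_A = K_B − x×(3370 − 2820), so x = (K_B − K_A)/(3370 − 2820) = 11166.4/550 = 20.3 km.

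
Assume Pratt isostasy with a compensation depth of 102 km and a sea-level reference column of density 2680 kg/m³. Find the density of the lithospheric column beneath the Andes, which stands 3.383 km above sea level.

2590 kg/m³

Pratt balance: ρ_ref D = ρ (D + h).
ρ = ρ_ref D/(D + h) = 2680 × 102 km/(102 km + 3.383 km) = 2590 kg/m³.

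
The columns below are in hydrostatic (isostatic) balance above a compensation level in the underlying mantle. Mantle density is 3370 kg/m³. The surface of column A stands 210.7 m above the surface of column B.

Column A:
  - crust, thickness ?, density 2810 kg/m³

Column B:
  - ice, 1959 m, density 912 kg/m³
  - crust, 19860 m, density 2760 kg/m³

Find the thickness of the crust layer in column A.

Take the compensation level at the base of the deeper column (depth z_c below the surface of column A) and equate Σ ρ_i t_i down to z_c; mantle fills any gap and the z_c terms cancel.
Column A: x×2810 + (z_c − 0 − x)×3370
Column B: 210.7×0 + 1959×912 + 19860×2760 + (z_c − 210.7 − 21819)×3370
The z_c×3370 term appears on both sides and cancels. Collect the known terms of each column as K = Σ(ρt)_known − 3370 × (depth of known layers): K_A = 0 − 3370×0 = 0; K_B = 56600208 − 3370×(210.7 + 21819) = −17639881.
Balance: K_A − x×(3370 − 2810) = K_B, so x = (K_A − K_B)/(3370 − 2810) = 17639900/560 = 31500 m.

31500 m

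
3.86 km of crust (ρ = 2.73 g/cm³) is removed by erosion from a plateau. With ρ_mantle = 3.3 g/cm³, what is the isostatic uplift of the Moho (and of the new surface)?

Unloading: uplift u = e ρ_c/ρ_m = 3.86 km × 2.73/3.3 = 3.19 km.

3.19 km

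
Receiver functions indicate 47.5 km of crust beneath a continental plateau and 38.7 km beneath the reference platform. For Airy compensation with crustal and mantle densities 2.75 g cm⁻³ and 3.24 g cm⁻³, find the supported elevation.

1.33 km

Excess crust Δ = 47.5 km − 38.7 km = 8.8 km, split between elevation h and root r with h + r = Δ.
Airy balance ρ_c h = (ρ_m − ρ_c) r gives r = h ρ_c/(ρ_m − ρ_c), so h (1 + ρ_c/(ρ_m − ρ_c)) = Δ, i.e. h = Δ (ρ_m − ρ_c)/ρ_m.
h = 8.8 km × 0.49/3.24 = 1.33 km.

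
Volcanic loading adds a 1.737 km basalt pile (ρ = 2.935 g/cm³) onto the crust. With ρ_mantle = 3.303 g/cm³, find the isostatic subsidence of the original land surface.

1.54 km

Subaerial loading: s = t ρ_load / ρ_m.
s = 1.737 km × 2.935/3.303 = 1.54 km.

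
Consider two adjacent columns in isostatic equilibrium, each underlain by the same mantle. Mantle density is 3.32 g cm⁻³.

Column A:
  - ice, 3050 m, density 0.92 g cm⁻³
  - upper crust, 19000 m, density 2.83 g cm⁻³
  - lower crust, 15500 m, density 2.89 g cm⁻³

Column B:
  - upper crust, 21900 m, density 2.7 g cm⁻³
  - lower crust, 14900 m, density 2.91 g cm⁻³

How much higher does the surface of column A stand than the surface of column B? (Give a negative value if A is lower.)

1090 m

For any compensation level in the mantle, the mantle terms cancel and isostasy reduces to e = (Σt_A − Σt_B) − (Σ(ρt)_A − Σ(ρt)_B) / ρ_m.
Σt_A = 37550 m; Σt_B = 36800 m; Σ(ρt)_A = 101371; Σ(ρt)_B = 102489 (in m·g cm⁻³).
e = (37550 − 36800) − (101371 − 102489) / 3.32 = 1090 m.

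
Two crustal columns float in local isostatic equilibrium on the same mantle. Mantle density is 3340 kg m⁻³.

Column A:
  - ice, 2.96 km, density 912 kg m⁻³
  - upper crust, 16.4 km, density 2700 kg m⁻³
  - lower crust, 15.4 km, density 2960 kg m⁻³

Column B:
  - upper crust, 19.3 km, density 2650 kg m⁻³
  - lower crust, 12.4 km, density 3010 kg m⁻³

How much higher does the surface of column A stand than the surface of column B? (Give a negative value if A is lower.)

1.83 km

For any compensation level in the mantle, the mantle terms cancel and isostasy reduces to e = (Σt_A − Σt_B) − (Σ(ρt)_A − Σ(ρt)_B) / ρ_m.
Σt_A = 34.76 km; Σt_B = 31.7 km; Σ(ρt)_A = 92563.52; Σ(ρt)_B = 88469 (in km·kg m⁻³).
e = (34.76 − 31.7) − (92563.52 − 88469) / 3340 = 1.83 km.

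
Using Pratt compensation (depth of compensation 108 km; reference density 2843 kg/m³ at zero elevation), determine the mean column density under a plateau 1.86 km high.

2790 kg/m³

Pratt balance: ρ_ref D = ρ (D + h).
ρ = ρ_ref D/(D + h) = 2843 × 108 km/(108 km + 1.86 km) = 2790 kg/m³.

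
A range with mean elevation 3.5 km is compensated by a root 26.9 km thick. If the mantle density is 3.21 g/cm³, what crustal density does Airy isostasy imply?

ρ_c h = (ρ_m − ρ_c) r → ρ_c (h + r) = ρ_m r → ρ_c = ρ_m r / (h + r).
ρ_c = 3.21 × 26.9 km / (3.5 km + 26.9 km) = 2.84 g/cm³.

2.84 g/cm³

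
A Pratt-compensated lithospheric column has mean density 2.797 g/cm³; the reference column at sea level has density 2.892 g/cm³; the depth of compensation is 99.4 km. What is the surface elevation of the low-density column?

3.38 km

ρ_ref D = ρ (D + h) → h = D (ρ_ref − ρ)/ρ.
h = 99.4 km × (2.892 − 2.797)/2.797 = 3.38 km.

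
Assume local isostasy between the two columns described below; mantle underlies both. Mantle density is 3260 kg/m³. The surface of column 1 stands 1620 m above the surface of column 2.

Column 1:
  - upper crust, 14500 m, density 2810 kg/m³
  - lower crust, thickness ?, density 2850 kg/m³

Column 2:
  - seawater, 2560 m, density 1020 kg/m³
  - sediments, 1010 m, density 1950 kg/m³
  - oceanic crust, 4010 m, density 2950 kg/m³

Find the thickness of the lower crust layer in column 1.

Take the compensation level at the base of the deeper column (depth z_c below the surface of column 1) and equate Σ ρ_i t_i down to z_c; mantle fills any gap and the z_c terms cancel.
Column 1: 14500×2810 + x×2850 + (z_c − 14500 − x)×3260
Column 2: 1620×0 + 2560×1020 + 1010×1950 + 4010×2950 + (z_c − 1620 − 7580)×3260
The z_c×3260 term appears on both sides and cancels. Collect the known terms of each column as K = Σ(ρt)_known − 3260 × (depth of known layers): K_1 = 40745000 − 3260×14500 = −6525000; K_2 = 16410200 − 3260×(1620 + 7580) = −13581800.
Balance: K_1 − x×(3260 − 2850) = K_2, so x = (K_1 − K_2)/(3260 − 2850) = 7056800/410 = 17200 m.

17200 m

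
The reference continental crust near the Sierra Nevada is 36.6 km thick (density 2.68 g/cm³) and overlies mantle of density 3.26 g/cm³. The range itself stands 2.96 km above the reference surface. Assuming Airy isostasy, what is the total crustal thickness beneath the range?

53.2 km

Root depth r = h ρ_c / (ρ_m − ρ_c) = 2.96 km × 2.68 / 0.58 = 13.68 km.
Total thickness = T + h + r = 36.6 km + 2.96 km + 13.68 km = 53.2 km.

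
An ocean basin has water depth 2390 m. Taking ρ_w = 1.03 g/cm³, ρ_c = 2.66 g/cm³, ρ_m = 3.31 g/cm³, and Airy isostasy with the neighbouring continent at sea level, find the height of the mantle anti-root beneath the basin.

5990 m

Equating mass per unit area of the two columns: replacing crust with seawater at the top is compensated by replacing crust with mantle at the base: d (ρ_c − ρ_w) = a (ρ_m − ρ_c).
a = d (ρ_c − ρ_w)/(ρ_m − ρ_c) = 2390 m × 1.63/0.65 = 5990 m.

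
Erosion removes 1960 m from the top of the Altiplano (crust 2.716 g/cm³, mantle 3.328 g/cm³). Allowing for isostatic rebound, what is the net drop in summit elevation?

Rebound u = e ρ_c/ρ_m = 1960 m × 2.716/3.328 = 1600 m.
Net surface drop = e − u = 1960 m − 1600 m = e (ρ_m − ρ_c)/ρ_m = 360 m.

360 m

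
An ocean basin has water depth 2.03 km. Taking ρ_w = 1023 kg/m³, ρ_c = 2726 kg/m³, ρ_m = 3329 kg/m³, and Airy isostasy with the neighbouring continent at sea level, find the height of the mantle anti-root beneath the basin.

Balancing pressure at the compensation depth: replacing crust with seawater at the top is compensated by replacing crust with mantle at the base: d (ρ_c − ρ_w) = a (ρ_m − ρ_c).
a = d (ρ_c − ρ_w)/(ρ_m − ρ_c) = 2.03 km × 1703/603 = 5.73 km.

5.73 km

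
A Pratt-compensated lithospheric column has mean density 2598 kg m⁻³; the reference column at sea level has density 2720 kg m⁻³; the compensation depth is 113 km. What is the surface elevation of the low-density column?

ρ_ref D = ρ (D + h) → h = D (ρ_ref − ρ)/ρ.
h = 113 km × (2720 − 2598)/2598 = 5.31 km.

5.31 km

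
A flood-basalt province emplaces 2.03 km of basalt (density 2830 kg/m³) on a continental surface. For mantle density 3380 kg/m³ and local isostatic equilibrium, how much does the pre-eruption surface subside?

Subaerial loading: s = t ρ_load / ρ_m.
s = 2.03 km × 2830/3380 = 1.7 km.

1.7 km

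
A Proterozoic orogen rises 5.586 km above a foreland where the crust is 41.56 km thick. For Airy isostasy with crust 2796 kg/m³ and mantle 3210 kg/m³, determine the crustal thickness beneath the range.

84.9 km

Root depth r = h ρ_c / (ρ_m − ρ_c) = 5.586 km × 2796 / 414 = 37.73 km.
Total thickness = T + h + r = 41.56 km + 5.586 km + 37.73 km = 84.9 km.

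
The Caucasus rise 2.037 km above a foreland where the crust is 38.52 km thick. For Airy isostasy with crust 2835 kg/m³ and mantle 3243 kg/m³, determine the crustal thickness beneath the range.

Root depth r = h ρ_c / (ρ_m − ρ_c) = 2.037 km × 2835 / 408 = 14.15 km.
Total thickness = T + h + r = 38.52 km + 2.037 km + 14.15 km = 54.7 km.

54.7 km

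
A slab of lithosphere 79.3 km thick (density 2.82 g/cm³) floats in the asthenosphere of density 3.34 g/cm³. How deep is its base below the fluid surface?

Draft d = t ρ_obj/ρ_fluid = 79.3 km × 2.82/3.34 = 67 km.

67 km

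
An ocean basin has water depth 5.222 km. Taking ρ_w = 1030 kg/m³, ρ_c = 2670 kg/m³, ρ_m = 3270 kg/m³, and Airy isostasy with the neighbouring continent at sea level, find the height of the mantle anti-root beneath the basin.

14.3 km

Isostatic balance requires: replacing crust with seawater at the top is compensated by replacing crust with mantle at the base: d (ρ_c − ρ_w) = a (ρ_m − ρ_c).
a = d (ρ_c − ρ_w)/(ρ_m − ρ_c) = 5.222 km × 1640/600 = 14.3 km.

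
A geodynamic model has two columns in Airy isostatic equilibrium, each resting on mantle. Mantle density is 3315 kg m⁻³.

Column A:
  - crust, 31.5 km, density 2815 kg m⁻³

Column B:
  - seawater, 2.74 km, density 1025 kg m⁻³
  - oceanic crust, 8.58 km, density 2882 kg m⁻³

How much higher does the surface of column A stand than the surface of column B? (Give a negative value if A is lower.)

1.74 km

For any compensation level in the mantle, the mantle terms cancel and isostasy reduces to e = (Σt_A − Σt_B) − (Σ(ρt)_A − Σ(ρt)_B) / ρ_m.
Σt_A = 31.5 km; Σt_B = 11.32 km; Σ(ρt)_A = 88672.5; Σ(ρt)_B = 27536.06 (in km·kg m⁻³).
e = (31.5 − 11.32) − (88672.5 − 27536.06) / 3315 = 1.74 km.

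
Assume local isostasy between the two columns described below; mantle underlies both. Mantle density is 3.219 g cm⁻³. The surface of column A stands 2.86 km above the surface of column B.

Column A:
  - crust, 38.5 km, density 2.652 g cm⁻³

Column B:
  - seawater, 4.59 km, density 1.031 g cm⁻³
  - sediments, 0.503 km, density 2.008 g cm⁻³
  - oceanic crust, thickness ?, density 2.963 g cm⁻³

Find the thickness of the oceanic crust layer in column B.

7.7 km

Take the compensation level at the base of the deeper column (depth z_c below the surface of column A) and equate Σ ρ_i t_i down to z_c; mantle fills any gap and the z_c terms cancel.
Column A: 38.5×2.652 + (z_c − 38.5)×3.219
Column B: 2.86×0 + 4.59×1.031 + 0.503×2.008 + x×2.963 + (z_c − 2.86 − 5.093 − x)×3.219
The z_c×3.219 term appears on both sides and cancels. Collect the known terms of each column as K = Σ(ρt)_known − 3.219 × (depth of known layers): K_A = 102.102 − 3.219×38.5 = −21.8295; K_B = 5.742314 − 3.219×(2.86 + 5.093) = −19.858393.
Balance: K_A = K_B − x×(3.219 − 2.963), so x = (K_B − K_A)/(3.219 − 2.963) = 1.97111/0.256 = 7.7 km.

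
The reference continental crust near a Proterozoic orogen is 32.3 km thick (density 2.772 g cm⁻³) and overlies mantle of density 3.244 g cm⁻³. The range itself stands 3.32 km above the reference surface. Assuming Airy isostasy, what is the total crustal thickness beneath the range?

55.1 km

Root depth r = h ρ_c / (ρ_m − ρ_c) = 3.32 km × 2.772 / 0.472 = 19.5 km.
Total thickness = T + h + r = 32.3 km + 3.32 km + 19.5 km = 55.1 km.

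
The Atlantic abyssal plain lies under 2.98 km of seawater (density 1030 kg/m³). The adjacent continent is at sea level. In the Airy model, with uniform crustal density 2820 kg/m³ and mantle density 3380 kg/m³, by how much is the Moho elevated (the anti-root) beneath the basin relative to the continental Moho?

9.53 km

In Airy isostatic equilibrium: replacing crust with seawater at the top is compensated by replacing crust with mantle at the base: d (ρ_c − ρ_w) = a (ρ_m − ρ_c).
a = d (ρ_c − ρ_w)/(ρ_m − ρ_c) = 2.98 km × 1790/560 = 9.53 km.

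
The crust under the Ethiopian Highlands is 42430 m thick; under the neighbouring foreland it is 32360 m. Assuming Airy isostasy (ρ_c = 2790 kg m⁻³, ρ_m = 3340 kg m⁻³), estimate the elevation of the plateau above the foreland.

1660 m

Excess crust Δ = 42430 m − 32360 m = 10070 m, split between elevation h and root r with h + r = Δ.
Airy balance ρ_c h = (ρ_m − ρ_c) r gives r = h ρ_c/(ρ_m − ρ_c), so h (1 + ρ_c/(ρ_m − ρ_c)) = Δ, i.e. h = Δ (ρ_m − ρ_c)/ρ_m.
h = 10070 m × 550/3340 = 1660 m.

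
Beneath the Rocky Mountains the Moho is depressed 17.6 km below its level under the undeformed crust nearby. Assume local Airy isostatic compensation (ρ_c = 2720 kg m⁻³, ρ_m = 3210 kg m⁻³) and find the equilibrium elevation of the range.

By Archimedes' principle applied to the lithosphere: ρ_c h = (ρ_m − ρ_c) r.
h = r (ρ_m − ρ_c) / ρ_c = 17.6 km × (3210 − 2720) / 2720 = 3.17 km.

3.17 km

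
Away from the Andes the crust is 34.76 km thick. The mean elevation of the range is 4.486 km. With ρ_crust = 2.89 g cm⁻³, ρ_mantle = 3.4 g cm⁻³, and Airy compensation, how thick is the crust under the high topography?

Root depth r = h ρ_c / (ρ_m − ρ_c) = 4.486 km × 2.89 / 0.51 = 25.42 km.
Total thickness = T + h + r = 34.76 km + 4.486 km + 25.42 km = 64.7 km.

64.7 km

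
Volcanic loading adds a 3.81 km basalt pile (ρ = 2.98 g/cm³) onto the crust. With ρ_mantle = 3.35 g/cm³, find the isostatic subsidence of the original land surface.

Subaerial loading: s = t ρ_load / ρ_m.
s = 3.81 km × 2.98/3.35 = 3.39 km.

3.39 km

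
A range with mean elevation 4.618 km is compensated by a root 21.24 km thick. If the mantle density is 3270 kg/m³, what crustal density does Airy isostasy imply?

ρ_c h = (ρ_m − ρ_c) r → ρ_c (h + r) = ρ_m r → ρ_c = ρ_m r / (h + r).
ρ_c = 3270 × 21.24 km / (4.618 km + 21.24 km) = 2690 kg/m³.

2690 kg/m³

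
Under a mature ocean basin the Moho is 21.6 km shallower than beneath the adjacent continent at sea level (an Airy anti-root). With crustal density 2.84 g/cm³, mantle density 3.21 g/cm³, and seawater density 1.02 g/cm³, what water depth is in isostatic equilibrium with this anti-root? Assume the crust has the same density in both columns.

4.39 km

Replacing a thickness d of crust by seawater at the top must be balanced by replacing crust with mantle at the base: d (ρ_c − ρ_w) = a (ρ_m − ρ_c).
d = a (ρ_m − ρ_c)/(ρ_c − ρ_w) = 21.6 km × 0.37/1.82 = 4.39 km.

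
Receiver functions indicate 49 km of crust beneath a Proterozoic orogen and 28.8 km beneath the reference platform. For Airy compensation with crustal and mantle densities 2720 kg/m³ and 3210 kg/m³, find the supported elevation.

3.08 km

Excess crust Δ = 49 km − 28.8 km = 20.2 km, split between elevation h and root r with h + r = Δ.
Airy balance ρ_c h = (ρ_m − ρ_c) r gives r = h ρ_c/(ρ_m − ρ_c), so h (1 + ρ_c/(ρ_m − ρ_c)) = Δ, i.e. h = Δ (ρ_m − ρ_c)/ρ_m.
h = 20.2 km × 490/3210 = 3.08 km.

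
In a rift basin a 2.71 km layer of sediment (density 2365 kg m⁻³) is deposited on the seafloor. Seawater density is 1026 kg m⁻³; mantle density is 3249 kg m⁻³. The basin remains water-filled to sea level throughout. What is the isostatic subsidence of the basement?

1.63 km

Submarine loading: the sediment displaces seawater, and the subsidence is in turn flooded, so s (ρ_m − ρ_w) = t (ρ_sed − ρ_w).
s = 2.71 km × (2365 − 1026) / (3249 − 1026) = 1.63 km.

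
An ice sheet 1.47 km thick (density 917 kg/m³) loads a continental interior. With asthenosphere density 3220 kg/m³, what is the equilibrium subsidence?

By Archimedes' principle applied to the lithosphere: the ice load ρ_ice t is balanced by mantle displaced below, ρ_m s.
s = t ρ_ice / ρ_m = 1.47 km × 917/3220 = 0.419 km.

0.419 km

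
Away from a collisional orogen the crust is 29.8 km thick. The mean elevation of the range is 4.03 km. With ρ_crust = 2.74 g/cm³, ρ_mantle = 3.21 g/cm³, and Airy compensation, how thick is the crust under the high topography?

57.3 km

Root depth r = h ρ_c / (ρ_m − ρ_c) = 4.03 km × 2.74 / 0.47 = 23.49 km.
Total thickness = T + h + r = 29.8 km + 4.03 km + 23.49 km = 57.3 km.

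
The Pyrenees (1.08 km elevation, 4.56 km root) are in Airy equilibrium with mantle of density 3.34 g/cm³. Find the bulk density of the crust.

2.7 g/cm³

ρ_c h = (ρ_m − ρ_c) r → ρ_c (h + r) = ρ_m r → ρ_c = ρ_m r / (h + r).
ρ_c = 3.34 × 4.56 km / (1.08 km + 4.56 km) = 2.7 g/cm³.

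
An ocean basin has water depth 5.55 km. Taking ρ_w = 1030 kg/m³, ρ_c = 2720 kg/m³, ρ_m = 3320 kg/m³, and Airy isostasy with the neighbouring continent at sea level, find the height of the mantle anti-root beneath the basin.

15.6 km

By Archimedes' principle applied to the lithosphere: replacing crust with seawater at the top is compensated by replacing crust with mantle at the base: d (ρ_c − ρ_w) = a (ρ_m − ρ_c).
a = d (ρ_c − ρ_w)/(ρ_m − ρ_c) = 5.55 km × 1690/600 = 15.6 km.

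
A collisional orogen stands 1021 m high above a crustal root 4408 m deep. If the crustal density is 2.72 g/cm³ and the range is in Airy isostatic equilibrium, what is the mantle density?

3.35 g/cm³

Airy balance: ρ_c h = (ρ_m − ρ_c) r → ρ_m = ρ_c (1 + h/r).
ρ_m = 2.72 × (1 + 1021 m/4408 m) = 3.35 g/cm³.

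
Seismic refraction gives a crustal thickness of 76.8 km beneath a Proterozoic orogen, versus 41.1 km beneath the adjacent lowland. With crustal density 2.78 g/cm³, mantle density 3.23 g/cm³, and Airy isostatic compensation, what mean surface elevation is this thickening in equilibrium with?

4.97 km

Excess crust Δ = 76.8 km − 41.1 km = 35.7 km, split between elevation h and root r with h + r = Δ.
Airy balance ρ_c h = (ρ_m − ρ_c) r gives r = h ρ_c/(ρ_m − ρ_c), so h (1 + ρ_c/(ρ_m − ρ_c)) = Δ, i.e. h = Δ (ρ_m − ρ_c)/ρ_m.
h = 35.7 km × 0.45/3.23 = 4.97 km.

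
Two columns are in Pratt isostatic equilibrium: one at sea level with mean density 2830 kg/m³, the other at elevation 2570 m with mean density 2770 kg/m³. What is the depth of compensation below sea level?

ρ_ref D = ρ (D + h) → D (ρ_ref − ρ) = ρ h.
D = ρ h/(ρ_ref − ρ) = 2770 × 2570 m/(2830 − 2770) = 119000 m.

119000 m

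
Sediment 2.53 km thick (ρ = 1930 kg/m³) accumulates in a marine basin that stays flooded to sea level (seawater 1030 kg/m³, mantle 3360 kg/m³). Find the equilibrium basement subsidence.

0.977 km

Submarine loading: the sediment displaces seawater, and the subsidence is in turn flooded, so s (ρ_m − ρ_w) = t (ρ_sed − ρ_w).
s = 2.53 km × (1930 − 1030) / (3360 − 1030) = 0.977 km.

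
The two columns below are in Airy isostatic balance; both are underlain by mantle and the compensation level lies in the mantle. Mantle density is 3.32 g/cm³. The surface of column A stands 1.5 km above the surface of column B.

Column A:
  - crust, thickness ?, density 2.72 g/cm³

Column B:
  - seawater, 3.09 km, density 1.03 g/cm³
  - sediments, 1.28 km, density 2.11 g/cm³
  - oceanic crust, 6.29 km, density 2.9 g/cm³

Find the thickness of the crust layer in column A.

27.1 km

Take the compensation level at the base of the deeper column (depth z_c below the surface of column A) and equate Σ ρ_i t_i down to z_c; mantle fills any gap and the z_c terms cancel.
Column A: x×2.72 + (z_c − 0 − x)×3.32
Column B: 1.5×0 + 3.09×1.03 + 1.28×2.11 + 6.29×2.9 + (z_c − 1.5 − 10.66)×3.32
The z_c×3.32 term appears on both sides and cancels. Collect the known terms of each column as K = Σ(ρt)_known − 3.32 × (depth of known layers): K_A = 0 − 3.32×0 = 0; K_B = 24.1245 − 3.32×(1.5 + 10.66) = −16.2467.
Balance: K_A − x×(3.32 − 2.72) = K_B, so x = (K_A − K_B)/(3.32 − 2.72) = 16.2467/0.6 = 27.1 km.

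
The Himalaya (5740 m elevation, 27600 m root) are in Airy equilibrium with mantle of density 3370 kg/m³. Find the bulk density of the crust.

ρ_c h = (ρ_m − ρ_c) r → ρ_c (h + r) = ρ_m r → ρ_c = ρ_m r / (h + r).
ρ_c = 3370 × 27600 m / (5740 m + 27600 m) = 2790 kg/m³.

2790 kg/m³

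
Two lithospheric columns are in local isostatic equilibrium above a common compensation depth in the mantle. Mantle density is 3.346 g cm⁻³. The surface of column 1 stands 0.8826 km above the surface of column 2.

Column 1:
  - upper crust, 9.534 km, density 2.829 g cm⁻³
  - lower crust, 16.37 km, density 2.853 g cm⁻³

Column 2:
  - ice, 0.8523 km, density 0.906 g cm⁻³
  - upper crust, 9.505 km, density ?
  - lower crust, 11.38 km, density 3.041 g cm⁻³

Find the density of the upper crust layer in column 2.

2.87 g cm⁻³

Take the compensation level at the base of the deeper column (depth z_c below the surface of column 1) and equate Σ ρ_i t_i down to z_c; mantle fills any gap and the z_c terms cancel.
Column 1: 9.534×2.829 + 16.37×2.853 + (z_c − 25.904)×3.346
Column 2: 0.8826×0 + 0.8523×0.906 + 9.505×ρ + 11.38×3.041 + (z_c − 0.8826 − 21.7373)×3.346
The z_c×3.346 term appears on both sides and cancels. Collect the known terms of each column as K = Σ(ρt)_known − 3.346 × (depth of known layers): K_1 = 73.675296 − 3.346×25.904 = −12.999488; K_2 = 35.3787638 − 3.346×(0.8826 + 21.7373) = −40.3074216.
Balance: K_1 = K_2 + 9.505×ρ, so ρ = (K_1 − K_2)/9.505 = 27.3079/9.505 = 2.87 g cm⁻³.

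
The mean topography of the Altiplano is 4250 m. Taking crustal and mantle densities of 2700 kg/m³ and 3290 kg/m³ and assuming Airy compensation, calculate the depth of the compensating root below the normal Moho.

19400 m

By Archimedes' principle applied to the lithosphere: the weight of the topography is balanced by the buoyancy of the root, ρ_c h = (ρ_m − ρ_c) r.
r = h · ρ_c / (ρ_m − ρ_c) = 4250 m × 2700 / (3290 − 2700) = 19400 m.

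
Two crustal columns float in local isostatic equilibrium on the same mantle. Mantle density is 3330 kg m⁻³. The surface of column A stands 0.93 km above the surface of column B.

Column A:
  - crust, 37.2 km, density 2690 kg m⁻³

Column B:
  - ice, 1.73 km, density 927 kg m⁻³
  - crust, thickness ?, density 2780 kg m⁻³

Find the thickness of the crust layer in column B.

Take the compensation level at the base of the deeper column (depth z_c below the surface of column A) and equate Σ ρ_i t_i down to z_c; mantle fills any gap and the z_c terms cancel.
Column A: 37.2×2690 + (z_c − 37.2)×3330
Column B: 0.93×0 + 1.73×927 + x×2780 + (z_c − 0.93 − 1.73 − x)×3330
The z_c×3330 term appears on both sides and cancels. Collect the known terms of each column as K = Σ(ρt)_known − 3330 × (depth of known layers): K_A = 100068 − 3330×37.2 = −23808; K_B = 1603.71 − 3330×(0.93 + 1.73) = −7254.09.
Balance: K_A = K_B − x×(3330 − 2780), so x = (K_B − K_A)/(3330 − 2780) = 16553.9/550 = 30.1 km.

30.1 km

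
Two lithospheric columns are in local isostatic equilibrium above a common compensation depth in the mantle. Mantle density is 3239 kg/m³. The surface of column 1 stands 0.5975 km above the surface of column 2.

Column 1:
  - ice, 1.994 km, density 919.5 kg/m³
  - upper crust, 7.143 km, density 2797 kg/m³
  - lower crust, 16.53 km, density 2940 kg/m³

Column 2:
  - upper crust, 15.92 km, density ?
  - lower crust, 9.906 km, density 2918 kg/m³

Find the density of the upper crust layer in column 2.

2760 kg/m³

Take the compensation level at the base of the deeper column (depth z_c below the surface of column 1) and equate Σ ρ_i t_i down to z_c; mantle fills any gap and the z_c terms cancel.
Column 1: 1.994×919.5 + 7.143×2797 + 16.53×2940 + (z_c − 25.667)×3239
Column 2: 0.5975×0 + 15.92×ρ + 9.906×2918 + (z_c − 0.5975 − 25.826)×3239
The z_c×3239 term appears on both sides and cancels. Collect the known terms of each column as K = Σ(ρt)_known − 3239 × (depth of known layers): K_1 = 70410.654 − 3239×25.667 = −12724.759; K_2 = 28905.708 − 3239×(0.5975 + 25.826) = −56680.0085.
Balance: K_1 = K_2 + 15.92×ρ, so ρ = (K_1 − K_2)/15.92 = 43955.2/15.92 = 2760 kg/m³.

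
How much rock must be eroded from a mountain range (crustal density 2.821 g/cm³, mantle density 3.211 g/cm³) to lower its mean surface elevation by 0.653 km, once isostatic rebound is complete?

5.38 km

Net drop Δ = e − u = e − e ρ_c/ρ_m = e (ρ_m − ρ_c)/ρ_m.
e = Δ ρ_m/(ρ_m − ρ_c) = 0.653 km × 3.211/0.39 = 5.38 km.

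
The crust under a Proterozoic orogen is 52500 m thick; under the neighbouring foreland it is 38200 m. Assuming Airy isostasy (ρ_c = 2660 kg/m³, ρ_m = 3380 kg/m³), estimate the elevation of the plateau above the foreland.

Excess crust Δ = 52500 m − 38200 m = 14300 m, split between elevation h and root r with h + r = Δ.
Airy balance ρ_c h = (ρ_m − ρ_c) r gives r = h ρ_c/(ρ_m − ρ_c), so h (1 + ρ_c/(ρ_m − ρ_c)) = Δ, i.e. h = Δ (ρ_m − ρ_c)/ρ_m.
h = 14300 m × 720/3380 = 3050 m.

3050 m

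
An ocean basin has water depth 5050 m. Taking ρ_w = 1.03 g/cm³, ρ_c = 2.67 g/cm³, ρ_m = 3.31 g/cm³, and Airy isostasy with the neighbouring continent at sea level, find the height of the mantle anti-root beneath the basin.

By Archimedes' principle applied to the lithosphere: replacing crust with seawater at the top is compensated by replacing crust with mantle at the base: d (ρ_c − ρ_w) = a (ρ_m − ρ_c).
a = d (ρ_c − ρ_w)/(ρ_m − ρ_c) = 5050 m × 1.64/0.64 = 12900 m.

12900 m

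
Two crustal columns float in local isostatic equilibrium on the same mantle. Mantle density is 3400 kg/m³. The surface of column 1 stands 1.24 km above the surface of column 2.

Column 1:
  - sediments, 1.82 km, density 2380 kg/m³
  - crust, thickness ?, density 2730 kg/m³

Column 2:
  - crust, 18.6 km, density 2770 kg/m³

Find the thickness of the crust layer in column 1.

Take the compensation level at the base of the deeper column (depth z_c below the surface of column 1) and equate Σ ρ_i t_i down to z_c; mantle fills any gap and the z_c terms cancel.
Column 1: 1.82×2380 + x×2730 + (z_c − 1.82 − x)×3400
Column 2: 1.24×0 + 18.6×2770 + (z_c − 1.24 − 18.6)×3400
The z_c×3400 term appears on both sides and cancels. Collect the known terms of each column as K = Σ(ρt)_known − 3400 × (depth of known layers): K_1 = 4331.6 − 3400×1.82 = −1856.4; K_2 = 51522 − 3400×(1.24 + 18.6) = −15934.
Balance: K_1 − x×(3400 − 2730) = K_2, so x = (K_1 − K_2)/(3400 − 2730) = 14077.6/670 = 21 km.

21 km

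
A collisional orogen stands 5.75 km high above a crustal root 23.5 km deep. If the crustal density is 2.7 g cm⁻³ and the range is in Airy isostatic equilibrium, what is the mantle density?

3.36 g cm⁻³

Airy balance: ρ_c h = (ρ_m − ρ_c) r → ρ_m = ρ_c (1 + h/r).
ρ_m = 2.7 × (1 + 5.75 km/23.5 km) = 3.36 g cm⁻³.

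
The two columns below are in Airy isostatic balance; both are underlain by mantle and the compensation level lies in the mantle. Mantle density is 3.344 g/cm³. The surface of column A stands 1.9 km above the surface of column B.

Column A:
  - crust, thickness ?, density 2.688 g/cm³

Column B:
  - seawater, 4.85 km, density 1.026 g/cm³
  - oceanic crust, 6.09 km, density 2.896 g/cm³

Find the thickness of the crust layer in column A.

Take the compensation level at the base of the deeper column (depth z_c below the surface of column A) and equate Σ ρ_i t_i down to z_c; mantle fills any gap and the z_c terms cancel.
Column A: x×2.688 + (z_c − 0 − x)×3.344
Column B: 1.9×0 + 4.85×1.026 + 6.09×2.896 + (z_c − 1.9 − 10.94)×3.344
The z_c×3.344 term appears on both sides and cancels. Collect the known terms of each column as K = Σ(ρt)_known − 3.344 × (depth of known layers): K_A = 0 − 3.344×0 = 0; K_B = 22.61274 − 3.344×(1.9 + 10.94) = −20.32422.
Balance: K_A − x×(3.344 − 2.688) = K_B, so x = (K_A − K_B)/(3.344 − 2.688) = 20.3242/0.656 = 31 km.

31 km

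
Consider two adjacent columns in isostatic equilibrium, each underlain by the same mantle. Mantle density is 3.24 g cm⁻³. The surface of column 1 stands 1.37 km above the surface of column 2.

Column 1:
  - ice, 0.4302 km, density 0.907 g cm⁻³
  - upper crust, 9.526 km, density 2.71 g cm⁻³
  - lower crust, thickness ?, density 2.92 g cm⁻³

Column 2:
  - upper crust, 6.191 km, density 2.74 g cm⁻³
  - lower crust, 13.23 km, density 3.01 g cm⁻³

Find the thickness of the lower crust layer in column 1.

Take the compensation level at the base of the deeper column (depth z_c below the surface of column 1) and equate Σ ρ_i t_i down to z_c; mantle fills any gap and the z_c terms cancel.
Column 1: 0.4302×0.907 + 9.526×2.71 + x×2.92 + (z_c − 9.9562 − x)×3.24
Column 2: 1.37×0 + 6.191×2.74 + 13.23×3.01 + (z_c − 1.37 − 19.421)×3.24
The z_c×3.24 term appears on both sides and cancels. Collect the known terms of each column as K = Σ(ρt)_known − 3.24 × (depth of known layers): K_1 = 26.2056514 − 3.24×9.9562 = −6.0524366; K_2 = 56.78564 − 3.24×(1.37 + 19.421) = −10.5772.
Balance: K_1 − x×(3.24 − 2.92) = K_2, so x = (K_1 − K_2)/(3.24 − 2.92) = 4.52476/0.32 = 14.1 km.

14.1 km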